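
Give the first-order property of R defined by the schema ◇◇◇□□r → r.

This is a Sahlqvist (Geach-type) schema ◇^3□^2r → □^0◇^0r.
First-order correspondent: ∀x ∀y (xR³y → ∃w (yR²w ∧ x = w)).

∀x ∀y (xR³y → ∃w (yR²w ∧ x = w))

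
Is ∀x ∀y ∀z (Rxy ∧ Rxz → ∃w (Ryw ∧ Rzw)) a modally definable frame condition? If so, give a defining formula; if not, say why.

Definable; ◇□p → □◇p defines it

Yes: it is convergence, defined by the .2 schema ◇□p → □◇p.
Suppose ◇□p→□◇p is valid. Take Rxy, Rxz and set V(p)={w : Ryw}. Then □p at y so ◇□p at x, so □◇p at x, so ◇p at z, giving w with Rzw and Ryw.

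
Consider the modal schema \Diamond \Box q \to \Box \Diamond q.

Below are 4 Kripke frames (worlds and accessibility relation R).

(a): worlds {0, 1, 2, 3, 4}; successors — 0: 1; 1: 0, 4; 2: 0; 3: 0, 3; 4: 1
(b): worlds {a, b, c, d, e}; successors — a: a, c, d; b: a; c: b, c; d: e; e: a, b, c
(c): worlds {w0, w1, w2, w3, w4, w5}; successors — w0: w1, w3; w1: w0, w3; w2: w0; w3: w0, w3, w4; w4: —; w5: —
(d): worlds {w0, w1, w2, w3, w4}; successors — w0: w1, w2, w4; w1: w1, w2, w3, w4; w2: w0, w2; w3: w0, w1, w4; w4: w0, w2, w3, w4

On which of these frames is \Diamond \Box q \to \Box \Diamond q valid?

(d)

Frame correspondent (Sahlqvist): \forall x \forall y \forall z (Rxy \wedge Rxz \to \exists w (Ryw \wedge Rzw)) — i.e. convergence.
(a): fails — R33 and R30 but 3 and 0 have no common successor.
(b): fails — Raa and Rad but a and d have no common successor.
(c): fails — Rw3w0 and Rw3w4 but w0 and w4 have no common successor.
(d): satisfies the condition.
Valid on: (d).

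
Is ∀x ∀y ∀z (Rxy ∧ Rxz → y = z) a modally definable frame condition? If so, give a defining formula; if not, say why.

Yes: it is partial functionality, defined by the CD schema ◇q → □q.
Suppose ◇q→□q is valid. Take Rxy, Rxz and set V(q)={y}. Then ◇q at x, so □q at x, so q at z, i.e. z=y.

Yes — defined by ◇q → □q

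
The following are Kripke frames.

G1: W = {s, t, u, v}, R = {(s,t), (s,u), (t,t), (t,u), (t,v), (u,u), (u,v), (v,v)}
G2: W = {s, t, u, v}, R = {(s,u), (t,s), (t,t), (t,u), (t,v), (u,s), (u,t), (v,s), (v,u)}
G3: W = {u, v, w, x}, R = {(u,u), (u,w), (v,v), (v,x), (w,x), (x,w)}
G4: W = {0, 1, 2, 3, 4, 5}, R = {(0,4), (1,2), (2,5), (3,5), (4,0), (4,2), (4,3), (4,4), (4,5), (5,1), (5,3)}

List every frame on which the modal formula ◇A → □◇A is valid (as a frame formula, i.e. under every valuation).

none

Frame correspondent (Sahlqvist): ∀x ∀y ∀z (Rxy ∧ Rxz → Ryz) — i.e. the Euclidean property.
G1: fails — Rsu and Rst but not Rut.
G2: fails — Rsu and Rsu but not Ruu.
G3: fails — Ruw and Ruw but not Rww.
G4: fails — R12 and R12 but not R22.
Valid on no frame.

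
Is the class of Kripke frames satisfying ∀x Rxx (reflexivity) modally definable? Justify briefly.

Yes, by □q → q

Yes: it is reflexivity, defined by the T schema □q → q.
Suppose □q→q is valid. At any x set V(q)={w : Rxw}. Then □q holds at x, so q holds at x, i.e. Rxx.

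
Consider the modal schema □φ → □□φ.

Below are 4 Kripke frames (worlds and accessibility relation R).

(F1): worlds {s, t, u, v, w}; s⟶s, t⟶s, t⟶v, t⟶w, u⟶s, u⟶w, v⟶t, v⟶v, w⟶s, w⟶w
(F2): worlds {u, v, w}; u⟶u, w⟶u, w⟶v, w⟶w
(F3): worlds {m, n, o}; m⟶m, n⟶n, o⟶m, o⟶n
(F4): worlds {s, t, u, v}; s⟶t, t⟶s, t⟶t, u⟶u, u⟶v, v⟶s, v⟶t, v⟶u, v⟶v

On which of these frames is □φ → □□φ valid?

The schema corresponds to transitivity: ∀x ∀y ∀z (Rxy ∧ Ryz → Rxz).
(F1): fails — Rtv and Rvt but not Rtt.
(F2): holds.
(F3): holds.
(F4): fails — Ruv and Rvt but not Rut.

(F2), (F3)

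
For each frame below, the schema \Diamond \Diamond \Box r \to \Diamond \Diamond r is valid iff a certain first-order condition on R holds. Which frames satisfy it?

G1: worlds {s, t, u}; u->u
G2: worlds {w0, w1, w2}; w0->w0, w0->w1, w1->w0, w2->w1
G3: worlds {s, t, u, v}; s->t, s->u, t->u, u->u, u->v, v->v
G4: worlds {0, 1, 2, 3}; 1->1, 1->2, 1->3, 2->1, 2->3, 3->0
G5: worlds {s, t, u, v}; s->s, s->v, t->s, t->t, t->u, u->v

G1, G2, G3

This is the axiom for a generalized confluence (Geach) condition; its first-order frame correspondent is \forall x \forall y (x R^2 y \to \exists w (yRw \wedge x R^2 w)).
G1: holds.
G2: holds.
G3: holds.
G4: fails — 1R²0 but no w with 0Rw and 1R²w.
G5: fails — sR²v but no w with vRw and sR²w.
Valid on: G1, G2, G3.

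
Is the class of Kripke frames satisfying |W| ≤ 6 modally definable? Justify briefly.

Not modally definable

Modal frame validity is preserved under disjoint unions.
Any modal formula valid on each of 7 disjoint one-world frames is valid on their disjoint union (validity is preserved under disjoint unions). Each one-world frame has |W|=1≤6, but the union has |W|=7.
So no modal formula (or set of formulas) defines exactly the |W|≤6 frames.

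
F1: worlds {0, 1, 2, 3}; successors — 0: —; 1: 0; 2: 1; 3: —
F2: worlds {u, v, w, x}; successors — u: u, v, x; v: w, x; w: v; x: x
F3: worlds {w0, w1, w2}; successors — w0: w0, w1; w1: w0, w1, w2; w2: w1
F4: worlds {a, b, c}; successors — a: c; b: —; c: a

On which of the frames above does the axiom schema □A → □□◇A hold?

F3, F4

The schema corresponds to a generalized confluence (Geach) condition: ∀x ∀z (xR²z → ∃w (xRw ∧ zRw)).
F1: fails — 2R²0 but no w with 2Rw and 0Rw.
F2: fails — wR²x but no t with wRt and xRt.
F3: condition met.
F4: condition met.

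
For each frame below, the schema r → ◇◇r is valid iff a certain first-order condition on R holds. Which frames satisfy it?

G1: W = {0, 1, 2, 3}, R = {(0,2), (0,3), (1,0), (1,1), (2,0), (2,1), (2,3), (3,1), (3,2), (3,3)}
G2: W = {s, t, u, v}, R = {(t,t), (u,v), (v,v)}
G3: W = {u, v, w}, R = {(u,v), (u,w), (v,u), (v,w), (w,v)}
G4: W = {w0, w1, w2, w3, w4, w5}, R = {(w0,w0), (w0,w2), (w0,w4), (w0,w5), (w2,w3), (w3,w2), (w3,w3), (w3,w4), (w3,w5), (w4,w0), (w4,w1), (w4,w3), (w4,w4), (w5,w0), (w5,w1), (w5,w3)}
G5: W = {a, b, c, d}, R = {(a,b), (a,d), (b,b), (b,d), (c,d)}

G1, G3

Frame correspondent (Sahlqvist): ∀x ∃w (x = w ∧ xR²w) — i.e. a generalized confluence (Geach) condition.
G1: condition met.
G2: fails — at s but no w with s=w and sR²w.
G3: condition met.
G4: fails — at w1 but no w with w1=w and w1R²w.
G5: fails — at a but no w with a=w and aR²w.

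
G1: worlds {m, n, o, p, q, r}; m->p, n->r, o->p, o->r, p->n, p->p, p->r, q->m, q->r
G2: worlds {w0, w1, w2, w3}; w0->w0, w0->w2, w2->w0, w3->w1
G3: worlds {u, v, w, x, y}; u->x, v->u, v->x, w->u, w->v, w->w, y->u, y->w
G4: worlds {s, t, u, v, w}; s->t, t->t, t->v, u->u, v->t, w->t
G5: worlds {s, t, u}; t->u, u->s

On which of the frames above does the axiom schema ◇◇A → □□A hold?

Frame correspondent (Sahlqvist): ∀x ∀y ∀z ((xR²y ∧ xR²z) → ∃w (y = w ∧ z = w)) — i.e. a generalized confluence (Geach) condition.
G1: fails — mR²n, mR²p but n ≠ p.
G2: fails — w0R²w0, w0R²w2 but w0 ≠ w2.
G3: fails — wR²u, wR²v but u ≠ v.
G4: fails — sR²t, sR²v but t ≠ v.
G5: satisfies the condition.

G5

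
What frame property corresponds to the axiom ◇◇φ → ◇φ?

This schema is equivalent to the 4 axiom □φ → □□φ.
It corresponds to transitivity: ∀x ∀y ∀z (Rxy ∧ Ryz → Rxz).

transitivity: ∀x ∀y ∀z (Rxy ∧ Ryz → Rxz)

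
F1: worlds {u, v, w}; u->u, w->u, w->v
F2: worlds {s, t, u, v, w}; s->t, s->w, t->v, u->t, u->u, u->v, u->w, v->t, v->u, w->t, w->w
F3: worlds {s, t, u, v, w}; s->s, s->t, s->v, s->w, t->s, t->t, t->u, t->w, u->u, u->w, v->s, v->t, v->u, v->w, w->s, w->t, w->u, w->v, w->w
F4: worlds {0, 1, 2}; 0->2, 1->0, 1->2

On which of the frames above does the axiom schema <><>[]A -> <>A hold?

F1, F3

The schema corresponds to a generalized confluence (Geach) condition: forall x forall y (x R^2 y -> exists w (yRw & xRw)).
F1: condition met.
F2: fails — sR²t but no w* with tRw* and sRw*.
F3: condition met.
F4: fails — 1R²2 but no w with 2Rw and 1Rw.
Valid on: F1, F3.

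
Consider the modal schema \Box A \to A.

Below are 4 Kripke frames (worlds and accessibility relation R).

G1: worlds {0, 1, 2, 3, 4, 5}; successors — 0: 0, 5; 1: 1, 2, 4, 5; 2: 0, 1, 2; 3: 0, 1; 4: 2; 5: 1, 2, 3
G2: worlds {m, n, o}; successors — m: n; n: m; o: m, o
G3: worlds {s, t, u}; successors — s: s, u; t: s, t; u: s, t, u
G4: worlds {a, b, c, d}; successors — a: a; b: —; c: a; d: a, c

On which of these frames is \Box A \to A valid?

G3

The schema corresponds to reflexivity: \forall x Rxx.
G1: fails — world 3 does not see itself.
G2: fails — world m does not see itself.
G3: ✓.
G4: fails — world b does not see itself.
Valid on: G3.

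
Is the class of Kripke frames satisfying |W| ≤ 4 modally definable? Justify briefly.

No — not modally definable

Any modally definable frame class is closed under disjoint unions.
Any modal formula valid on each of 5 disjoint one-world frames is valid on their disjoint union (validity is preserved under disjoint unions). Each one-world frame has |W|=1≤4, but the union has |W|=5.
Hence having at most 4 worlds is not modally definable.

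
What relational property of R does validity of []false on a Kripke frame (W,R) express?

emptiness of R

□⊥ is valid iff no world has any successor (otherwise □⊥ fails at any world with one).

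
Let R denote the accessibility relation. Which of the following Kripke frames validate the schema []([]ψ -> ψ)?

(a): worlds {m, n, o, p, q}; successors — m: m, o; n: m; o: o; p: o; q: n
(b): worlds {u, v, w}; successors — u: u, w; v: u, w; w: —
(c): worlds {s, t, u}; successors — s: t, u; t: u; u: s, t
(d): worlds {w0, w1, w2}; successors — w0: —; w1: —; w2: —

(d)

The schema corresponds to shift-reflexivity: forall x forall y (Rxy -> Ryy).
(a): fails — Rqn but not Rnn.
(b): fails — Rvw but not Rww.
(c): fails — Rut but not Rtt.
(d): satisfies the condition.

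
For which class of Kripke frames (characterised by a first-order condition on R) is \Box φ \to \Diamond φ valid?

Suppose □φ→◇φ is valid. At any x set V(φ)=W. Then □φ at x, so ◇φ at x, so x has a successor.

seriality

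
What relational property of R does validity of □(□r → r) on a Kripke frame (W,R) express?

Suppose □(□r→r) is valid. Take Rxy and set V(r)={w : Ryw}. Then at y, □r holds; since □(□r→r) at x, □r→r at y, so r at y, i.e. Ryy.
Conversely, any frame satisfying ∀x ∀y (Rxy → Ryy) validates the schema.
Frame condition: ∀x ∀y (Rxy → Ryy).

shift-reflexivity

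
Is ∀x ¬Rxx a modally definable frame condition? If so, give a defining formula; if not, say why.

Not definable by any modal formula

If a class were modally definable it would be closed under surjective bounded morphisms (Goldblatt–Thomason).
The 3-cycle (worlds w0,w1,w2 with w0→w1→w2→w0) is irreflexive, and the map sending every world to a single reflexive point • is a surjective bounded morphism (forth: every edge maps to (•,•); back: every world has a successor). So any modal formula valid on the 3-cycle is also valid on the reflexive point, which is not irreflexive.
So no modal formula (or set of formulas) defines exactly the irreflexive frames.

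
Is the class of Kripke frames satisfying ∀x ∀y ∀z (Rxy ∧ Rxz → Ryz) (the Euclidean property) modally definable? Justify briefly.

Yes: it is the Euclidean property, defined by the 5 schema ◇p → □◇p.
Suppose ◇p→□◇p is valid. Take Rxy, Rxz and set V(p)={y}. Then ◇p at x, so □◇p at x, so ◇p at z, so some w with Rzw has p; w=y, i.e. Rzy. By symmetry of the argument, Ryz.

Yes — defined by ◇p → □◇p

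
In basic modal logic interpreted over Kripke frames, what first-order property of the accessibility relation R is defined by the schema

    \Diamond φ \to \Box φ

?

partial functionality: \forall x \forall y \forall z (Rxy \wedge Rxz \to y = z)

This is the CD axiom.
It corresponds to partial functionality: \forall x \forall y \forall z (Rxy \wedge Rxz \to y = z).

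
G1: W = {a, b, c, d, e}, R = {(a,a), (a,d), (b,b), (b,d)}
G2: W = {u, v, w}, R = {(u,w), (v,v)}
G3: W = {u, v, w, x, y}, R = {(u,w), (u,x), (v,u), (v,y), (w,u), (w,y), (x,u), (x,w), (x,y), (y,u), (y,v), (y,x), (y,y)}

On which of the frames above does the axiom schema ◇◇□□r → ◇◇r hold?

G2, G3

The schema corresponds to a generalized confluence (Geach) condition: ∀x ∀y (xR²y → ∃w (yR²w ∧ xR²w)).
G1: fails — aR²d but no w with dR²w and aR²w.
G2: satisfies the condition.
G3: satisfies the condition.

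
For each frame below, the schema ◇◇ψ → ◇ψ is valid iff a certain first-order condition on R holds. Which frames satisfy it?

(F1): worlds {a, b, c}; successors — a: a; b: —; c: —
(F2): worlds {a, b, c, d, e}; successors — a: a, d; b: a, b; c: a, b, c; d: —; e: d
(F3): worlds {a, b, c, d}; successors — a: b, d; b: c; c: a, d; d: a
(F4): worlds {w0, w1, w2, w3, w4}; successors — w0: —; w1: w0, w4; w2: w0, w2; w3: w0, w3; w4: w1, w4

This is the axiom for a generalized confluence (Geach) condition; its first-order frame correspondent is ∀x ∀y (xR²y → ∃w (y = w ∧ xRw)).
(F1): condition met.
(F2): fails — bR²d but no w with d=w and bRw.
(F3): fails — aR²a but no w with a=w and aRw.
(F4): fails — w1R²w1 but no w with w1=w and w1Rw.
Valid on: (F1).

(F1)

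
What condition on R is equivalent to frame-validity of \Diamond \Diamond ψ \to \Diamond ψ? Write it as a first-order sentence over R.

\forall x \forall y (x R^2 y \to \exists w (y = w \wedge xRw))

This is a Sahlqvist (Geach-type) schema ◇^2□^0ψ → □^0◇^1ψ.
Minimal-valuation argument: fix x; take any y with xR^2y and any z with xR^0z. Set V(ψ) to the set of worlds R-reachable from y in exactly 0 steps. Then □^0ψ holds at y, so the antecedent holds at x; validity forces ◇^1ψ at z, giving a w with zR^1w and yR^0w.
First-order correspondent: \forall x \forall y (x R^2 y \to \exists w (y = w \wedge xRw)).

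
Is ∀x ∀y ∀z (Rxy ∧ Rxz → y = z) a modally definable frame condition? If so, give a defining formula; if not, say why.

This is a Sahlqvist condition; the CD axiom ◇p → □p defines it.
Suppose ◇p→□p is valid. Take Rxy, Rxz and set V(p)={y}. Then ◇p at x, so □p at x, so p at z, i.e. z=y.

Yes — defined by ◇p → □p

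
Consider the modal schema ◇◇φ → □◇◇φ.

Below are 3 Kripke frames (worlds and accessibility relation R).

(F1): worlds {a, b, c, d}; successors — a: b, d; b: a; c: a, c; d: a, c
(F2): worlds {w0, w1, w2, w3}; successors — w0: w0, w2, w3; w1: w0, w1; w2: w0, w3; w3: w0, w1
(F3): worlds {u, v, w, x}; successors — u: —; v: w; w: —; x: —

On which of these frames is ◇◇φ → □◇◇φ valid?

(F2), (F3)

Frame correspondent (Sahlqvist): ∀x ∀y ∀z ((xR²y ∧ xRz) → ∃w (y = w ∧ zR²w)) — i.e. a generalized confluence (Geach) condition.
(F1): fails — aR²a, aRb but no w with a=w and bR²w.
(F2): satisfies the condition.
(F3): satisfies the condition.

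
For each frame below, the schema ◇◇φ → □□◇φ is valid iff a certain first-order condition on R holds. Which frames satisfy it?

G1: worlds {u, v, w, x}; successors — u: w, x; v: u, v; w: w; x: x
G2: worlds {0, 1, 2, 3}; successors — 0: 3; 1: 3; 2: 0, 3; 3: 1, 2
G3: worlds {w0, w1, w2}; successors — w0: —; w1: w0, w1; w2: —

The schema corresponds to a generalized confluence (Geach) condition: ∀x ∀y ∀z ((xR²y ∧ xR²z) → ∃w (y = w ∧ zRw)).
G1: fails — uR²w, uR²x but no t with w=t and xRt.
G2: fails — 0R²1, 0R²1 but no w with 1=w and 1Rw.
G3: fails — w1R²w0, w1R²w0 but no w with w0=w and w0Rw.
Valid on no frame.

none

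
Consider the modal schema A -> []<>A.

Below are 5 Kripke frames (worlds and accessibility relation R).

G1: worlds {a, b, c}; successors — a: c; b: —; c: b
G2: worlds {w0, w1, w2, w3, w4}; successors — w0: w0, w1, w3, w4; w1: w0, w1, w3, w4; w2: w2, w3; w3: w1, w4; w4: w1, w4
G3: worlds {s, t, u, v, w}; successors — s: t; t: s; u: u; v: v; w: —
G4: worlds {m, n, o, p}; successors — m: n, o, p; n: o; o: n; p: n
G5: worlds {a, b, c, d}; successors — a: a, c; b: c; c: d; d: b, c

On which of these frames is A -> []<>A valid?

Frame correspondent (Sahlqvist): forall x forall y (Rxy -> Ryx) — i.e. symmetry.
G1: fails — Rac but not Rca.
G2: fails — Rw0w4 but not Rw4w0.
G3: ✓.
G4: fails — Rpn but not Rnp.
G5: fails — Rbc but not Rcb.
Valid on: G3.

G3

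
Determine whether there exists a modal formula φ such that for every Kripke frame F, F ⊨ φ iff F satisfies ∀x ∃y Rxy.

The condition is seriality. A defining modal formula is □r → ◇r.

Yes — defined by □r → ◇r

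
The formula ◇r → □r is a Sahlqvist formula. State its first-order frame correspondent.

partial functionality: ∀x ∀y ∀z (Rxy ∧ Rxz → y = z)

Suppose ◇r→□r is valid. Take Rxy, Rxz and set V(r)={y}. Then ◇r at x, so □r at x, so r at z, i.e. z=y.
Conversely, on a frame with partial functionality the schema holds at every world under every valuation.
So the correspondent is partial functionality.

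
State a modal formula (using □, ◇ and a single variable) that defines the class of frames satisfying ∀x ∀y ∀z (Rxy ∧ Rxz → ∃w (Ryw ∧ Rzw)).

The condition is convergence. The .2 schema ◇□p → □◇p defines it.
Suppose ◇□p→□◇p is valid. Take Rxy, Rxz and set V(p)={w : Ryw}. Then □p at y so ◇□p at x, so □◇p at x, so ◇p at z, giving w with Rzw and Ryw.

◇□p → □◇p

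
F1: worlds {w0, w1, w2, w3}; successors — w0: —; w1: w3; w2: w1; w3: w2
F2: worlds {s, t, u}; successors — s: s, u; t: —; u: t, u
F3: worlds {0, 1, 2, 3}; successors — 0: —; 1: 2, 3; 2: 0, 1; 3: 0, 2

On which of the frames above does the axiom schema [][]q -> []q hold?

F2

The schema corresponds to density: forall x forall y (Rxy -> exists z (Rxz & Rzy)).
F1: fails — Rw3w2 but no z with Rw3z and Rzw2.
F2: condition met.
F3: fails — R32 but no z with R3z and Rz2.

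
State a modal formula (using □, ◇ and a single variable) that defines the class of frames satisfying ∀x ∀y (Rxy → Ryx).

This is symmetry; the standard corresponding axiom is B: q → □◇q.
Suppose q→□◇q is valid. Take Rxy and set V(q)={x}. Then q at x, so □◇q at x, so ◇q at y, so some z with Ryz has q; z=x, i.e. Ryx.

q → □◇q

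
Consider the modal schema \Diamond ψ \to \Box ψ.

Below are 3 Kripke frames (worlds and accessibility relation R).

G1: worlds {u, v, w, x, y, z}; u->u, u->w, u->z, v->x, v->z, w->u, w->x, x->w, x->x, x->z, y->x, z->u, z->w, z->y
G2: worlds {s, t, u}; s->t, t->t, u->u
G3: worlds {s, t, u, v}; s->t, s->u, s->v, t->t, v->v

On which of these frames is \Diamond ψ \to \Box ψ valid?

G2

The schema corresponds to partial functionality: \forall x \forall y \forall z (Rxy \wedge Rxz \to y = z).
G1: fails — u sees both u and w.
G2: satisfies the condition.
G3: fails — s sees both t and u.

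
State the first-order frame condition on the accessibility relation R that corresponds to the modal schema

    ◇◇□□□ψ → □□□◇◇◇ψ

∀x ∀y ∀z ((xR²y ∧ xR³z) → ∃w (yR³w ∧ zR³w))

This is a Sahlqvist (Geach-type) schema ◇^2□^3ψ → □^3◇^3ψ.
First-order correspondent: ∀x ∀y ∀z ((xR²y ∧ xR³z) → ∃w (yR³w ∧ zR³w)).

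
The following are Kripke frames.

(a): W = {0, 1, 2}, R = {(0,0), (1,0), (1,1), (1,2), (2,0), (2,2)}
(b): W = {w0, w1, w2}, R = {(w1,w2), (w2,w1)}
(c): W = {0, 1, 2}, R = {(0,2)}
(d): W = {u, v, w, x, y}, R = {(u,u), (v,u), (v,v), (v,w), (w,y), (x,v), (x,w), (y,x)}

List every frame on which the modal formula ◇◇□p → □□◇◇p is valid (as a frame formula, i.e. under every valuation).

The schema corresponds to a generalized confluence (Geach) condition: ∀x ∀y ∀z ((xR²y ∧ xR²z) → ∃w (yRw ∧ zR²w)).
(a): ✓.
(b): fails — w1R²w1, w1R²w1 but no w with w1Rw and w1R²w.
(c): ✓.
(d): fails — vR²u, vR²w but no t with uRt and wR²t.

(a), (c)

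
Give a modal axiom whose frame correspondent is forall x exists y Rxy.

□p → ◇p

The condition is seriality. The D schema □p → ◇p defines it.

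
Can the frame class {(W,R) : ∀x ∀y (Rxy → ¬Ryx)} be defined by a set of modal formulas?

No

Modal frame validity is preserved under surjective bounded morphisms.
The 4-cycle (worlds w0,w1,w2,w3 with w0→w1→w2→w3→w0) is asymmetric. Mapping every world to a single reflexive point • is a surjective bounded morphism, and the reflexive point is not asymmetric (R•• but asymmetry requires ¬R••).
So no modal formula (or set of formulas) defines exactly the asymmetric frames.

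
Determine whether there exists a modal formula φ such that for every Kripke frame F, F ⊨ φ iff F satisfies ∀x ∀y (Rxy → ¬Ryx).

Modal frame validity is preserved under surjective bounded morphisms.
The 5-cycle (worlds a,b,c,d,e with a→b→c→d→e→a) is asymmetric. Mapping every world to a single reflexive point • is a surjective bounded morphism, and the reflexive point is not asymmetric (R•• but asymmetry requires ¬R••).
So the class is not modally definable.

Not modally definable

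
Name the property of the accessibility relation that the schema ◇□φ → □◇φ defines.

Suppose ◇□φ→□◇φ is valid. Take Rxy, Rxz and set V(φ)={w : Ryw}. Then □φ at y so ◇□φ at x, so □◇φ at x, so ◇φ at z, giving w with Rzw and Ryw.
Conversely, any frame satisfying ∀x ∀y ∀z (Rxy ∧ Rxz → ∃w (Ryw ∧ Rzw)) validates the schema.
So the correspondent is convergence.

convergence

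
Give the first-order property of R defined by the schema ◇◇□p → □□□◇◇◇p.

∀x ∀y ∀z ((xR²y ∧ xR³z) → ∃w (yRw ∧ zR³w))

This is a Sahlqvist (Geach-type) schema ◇^2□^1p → □^3◇^3p.
Minimal-valuation argument: fix x; take any y with xR^2y and any z with xR^3z. Set V(p) to the set of worlds R-reachable from y in exactly 1 step. Then □^1p holds at y, so the antecedent holds at x; validity forces ◇^3p at z, giving a w with zR^3w and yR^1w.
First-order correspondent: ∀x ∀y ∀z ((xR²y ∧ xR³z) → ∃w (yRw ∧ zR³w)).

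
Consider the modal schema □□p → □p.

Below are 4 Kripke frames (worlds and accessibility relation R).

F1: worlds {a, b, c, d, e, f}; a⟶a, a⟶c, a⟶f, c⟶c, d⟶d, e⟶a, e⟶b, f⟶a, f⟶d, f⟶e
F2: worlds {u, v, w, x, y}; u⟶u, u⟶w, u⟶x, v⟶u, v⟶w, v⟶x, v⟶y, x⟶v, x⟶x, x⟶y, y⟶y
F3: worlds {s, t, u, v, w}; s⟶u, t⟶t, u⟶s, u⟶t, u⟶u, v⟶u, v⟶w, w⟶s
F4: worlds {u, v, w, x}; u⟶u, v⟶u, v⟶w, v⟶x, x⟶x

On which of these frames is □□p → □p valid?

Frame correspondent (Sahlqvist): ∀x ∀y (Rxy → ∃z (Rxz ∧ Rzy)) — i.e. density.
F1: fails — Reb but no z with Rez and Rzb.
F2: holds.
F3: fails — Rvw but no z with Rvz and Rzw.
F4: fails — Rvw but no z with Rvz and Rzw.
Valid on: F2.

F2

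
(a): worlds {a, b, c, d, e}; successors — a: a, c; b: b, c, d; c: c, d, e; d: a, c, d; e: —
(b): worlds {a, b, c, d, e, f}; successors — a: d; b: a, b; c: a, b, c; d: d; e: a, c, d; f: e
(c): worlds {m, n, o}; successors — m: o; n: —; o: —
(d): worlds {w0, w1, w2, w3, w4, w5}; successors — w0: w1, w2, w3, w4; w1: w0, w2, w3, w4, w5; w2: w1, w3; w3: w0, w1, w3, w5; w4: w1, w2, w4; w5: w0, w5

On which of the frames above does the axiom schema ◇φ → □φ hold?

(c)

This is the axiom for partial functionality; its first-order frame correspondent is ∀x ∀y ∀z (Rxy ∧ Rxz → y = z).
(a): fails — a sees both a and c.
(b): fails — b sees both a and b.
(c): ✓.
(d): fails — w0 sees both w1 and w2.
Valid on: (c).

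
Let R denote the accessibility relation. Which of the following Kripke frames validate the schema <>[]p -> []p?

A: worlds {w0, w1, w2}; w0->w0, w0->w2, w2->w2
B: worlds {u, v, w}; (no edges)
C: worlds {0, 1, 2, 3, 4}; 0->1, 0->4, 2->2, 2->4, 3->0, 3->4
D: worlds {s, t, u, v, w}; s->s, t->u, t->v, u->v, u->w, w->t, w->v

B

The schema corresponds to the Euclidean property: forall x forall y forall z (Rxy & Rxz -> Ryz).
A: fails — Rw0w2 and Rw0w0 but not Rw2w0.
B: ✓.
C: fails — R01 and R01 but not R11.
D: fails — Rtv and Rtv but not Rvv.
Valid on: B.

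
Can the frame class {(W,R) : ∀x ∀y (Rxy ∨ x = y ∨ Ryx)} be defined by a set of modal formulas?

If a class were modally definable it would be closed under disjoint unions (Goldblatt–Thomason).
Take 3 disjoint single-world reflexive frames: each is trivially connected, but their disjoint union has 3 worlds with no edge between distinct components, so it is not connected.
So the class is not modally definable.

No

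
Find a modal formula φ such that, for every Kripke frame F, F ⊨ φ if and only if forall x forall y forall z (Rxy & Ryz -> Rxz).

□q → □□q

A defining formula is □q → □□q (the 4 axiom).
Suppose □q→□□q is valid. Take Rxy, Ryz and set V(q)={w : Rxw}. Then □q at x, so □□q at x, so □q at y, so q at z, i.e. Rxz.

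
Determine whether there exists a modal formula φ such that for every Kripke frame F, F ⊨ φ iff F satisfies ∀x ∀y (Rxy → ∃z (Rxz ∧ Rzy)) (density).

Yes: it is density, defined by the C4 schema □□r → □r.
Suppose □□r→□r is valid. Take Rxy and set V(r)={w : xR²w}. Then □□r at x, so □r at x, so r at y, i.e. ∃z(Rxz∧Rzy).

Yes, by □□r → □r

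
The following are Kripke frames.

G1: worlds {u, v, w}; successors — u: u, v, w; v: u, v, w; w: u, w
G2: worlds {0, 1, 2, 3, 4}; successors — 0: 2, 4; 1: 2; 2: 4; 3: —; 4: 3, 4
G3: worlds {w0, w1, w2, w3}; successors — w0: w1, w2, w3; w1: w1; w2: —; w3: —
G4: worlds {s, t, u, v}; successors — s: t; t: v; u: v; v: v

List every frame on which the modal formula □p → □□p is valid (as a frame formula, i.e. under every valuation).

Frame correspondent (Sahlqvist): ∀x ∀y ∀z (Rxy ∧ Ryz → Rxz) — i.e. transitivity.
G1: fails — Rwu and Ruv but not Rwv.
G2: fails — R12 and R24 but not R14.
G3: condition met.
G4: fails — Rst and Rtv but not Rsv.

G3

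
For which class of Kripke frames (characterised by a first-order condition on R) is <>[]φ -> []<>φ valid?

Convergence

Suppose ◇□φ→□◇φ is valid. Take Rxy, Rxz and set V(φ)={w : Ryw}. Then □φ at y so ◇□φ at x, so □◇φ at x, so ◇φ at z, giving w with Rzw and Ryw.
Conversely, any frame satisfying forall x forall y forall z (Rxy & Rxz -> exists w (Ryw & Rzw)) validates the schema.
So the correspondent is convergence.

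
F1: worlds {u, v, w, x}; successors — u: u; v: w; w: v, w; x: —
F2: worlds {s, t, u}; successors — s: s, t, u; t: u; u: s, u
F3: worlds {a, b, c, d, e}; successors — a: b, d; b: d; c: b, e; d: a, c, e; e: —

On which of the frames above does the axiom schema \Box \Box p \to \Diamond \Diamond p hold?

Frame correspondent (Sahlqvist): \forall x \exists w (x R^2 w \wedge x R^2 w) — i.e. a generalized confluence (Geach) condition.
F1: fails — at x but no t with xR²t and xR²t.
F2: ✓.
F3: fails — at e but no w with eR²w and eR²w.

F2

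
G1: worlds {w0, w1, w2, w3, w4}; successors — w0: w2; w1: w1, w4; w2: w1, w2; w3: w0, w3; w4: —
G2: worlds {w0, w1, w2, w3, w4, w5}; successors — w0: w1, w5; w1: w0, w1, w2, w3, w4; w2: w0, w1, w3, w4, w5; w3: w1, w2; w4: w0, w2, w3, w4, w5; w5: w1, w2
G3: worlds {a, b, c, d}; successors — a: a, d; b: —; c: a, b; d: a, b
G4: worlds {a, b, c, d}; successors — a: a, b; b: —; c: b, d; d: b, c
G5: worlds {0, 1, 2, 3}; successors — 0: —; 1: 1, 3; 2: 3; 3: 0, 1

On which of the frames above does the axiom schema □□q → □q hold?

G1

Frame correspondent (Sahlqvist): ∀x ∀y (Rxy → ∃z (Rxz ∧ Rzy)) — i.e. density.
G1: holds.
G2: fails — Rw0w5 but no z with Rw0z and Rzw5.
G3: fails — Rcb but no z with Rcz and Rzb.
G4: fails — Rcd but no z with Rcz and Rzd.
G5: fails — R23 but no z with R2z and Rz3.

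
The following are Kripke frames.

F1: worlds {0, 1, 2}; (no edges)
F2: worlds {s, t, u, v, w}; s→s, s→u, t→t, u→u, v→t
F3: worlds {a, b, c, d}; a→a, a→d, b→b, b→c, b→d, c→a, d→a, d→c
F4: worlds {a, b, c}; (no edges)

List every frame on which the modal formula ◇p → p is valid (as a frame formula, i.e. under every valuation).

F1, F4

The schema corresponds to a generalized confluence (Geach) condition: ∀x ∀y (xRy → ∃w (y = w ∧ x = w)).
F1: condition met.
F2: fails — sRu but u ≠ s.
F3: fails — aRd but d ≠ a.
F4: condition met.
Valid on: F1, F4.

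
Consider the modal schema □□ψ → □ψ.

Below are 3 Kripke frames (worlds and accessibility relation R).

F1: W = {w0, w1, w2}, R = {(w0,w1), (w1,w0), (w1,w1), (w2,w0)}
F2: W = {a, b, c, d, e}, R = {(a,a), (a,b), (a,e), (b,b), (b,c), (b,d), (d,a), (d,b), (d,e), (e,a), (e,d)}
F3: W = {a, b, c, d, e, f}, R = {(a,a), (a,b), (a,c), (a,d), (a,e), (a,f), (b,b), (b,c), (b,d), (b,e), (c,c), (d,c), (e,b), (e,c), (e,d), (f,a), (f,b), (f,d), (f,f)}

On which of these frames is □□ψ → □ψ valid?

Frame correspondent (Sahlqvist): ∀x ∀y (Rxy → ∃z (Rxz ∧ Rzy)) — i.e. density.
F1: fails — Rw2w0 but no z with Rw2z and Rzw0.
F2: fails — Red but no z with Rez and Rzd.
F3: ✓.

F3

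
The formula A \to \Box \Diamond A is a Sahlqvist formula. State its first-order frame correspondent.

Suppose A→□◇A is valid. Take Rxy and set V(A)={x}. Then A at x, so □◇A at x, so ◇A at y, so some z with Ryz has A; z=x, i.e. Ryx.
Conversely, any frame satisfying \forall x \forall y (Rxy \to Ryx) validates the schema.
Frame condition: \forall x \forall y (Rxy \to Ryx).

Symmetry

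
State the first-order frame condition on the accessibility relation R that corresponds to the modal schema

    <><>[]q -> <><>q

This is a Sahlqvist (Geach-type) schema ◇^2□^1q → □^0◇^2q.
First-order correspondent: forall x forall y (x R^2 y -> exists w (yRw & x R^2 w)).

forall x forall y (x R^2 y -> exists w (yRw & x R^2 w))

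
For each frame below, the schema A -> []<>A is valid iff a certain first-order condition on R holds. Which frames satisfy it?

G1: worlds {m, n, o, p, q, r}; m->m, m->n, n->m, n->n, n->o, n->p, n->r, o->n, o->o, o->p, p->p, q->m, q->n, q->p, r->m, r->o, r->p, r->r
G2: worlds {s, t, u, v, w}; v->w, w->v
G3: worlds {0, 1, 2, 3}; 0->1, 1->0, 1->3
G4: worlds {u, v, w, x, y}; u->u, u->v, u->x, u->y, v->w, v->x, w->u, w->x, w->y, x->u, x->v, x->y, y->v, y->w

G2

This is the axiom for symmetry; its first-order frame correspondent is forall x forall y (Rxy -> Ryx).
G1: fails — Rnr but not Rrn.
G2: satisfies the condition.
G3: fails — R13 but not R31.
G4: fails — Ruv but not Rvu.
Valid on: G2.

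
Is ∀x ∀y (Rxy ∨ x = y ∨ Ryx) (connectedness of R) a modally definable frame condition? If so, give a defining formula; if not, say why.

Not modally definable

Any modally definable frame class is closed under disjoint unions.
Take 2 disjoint single-world reflexive frames: each is trivially connected, but their disjoint union has 2 worlds with no edge between distinct components, so it is not connected.
So the class is not modally definable.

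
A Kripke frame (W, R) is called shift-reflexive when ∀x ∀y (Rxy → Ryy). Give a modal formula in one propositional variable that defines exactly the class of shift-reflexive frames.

The condition is shift-reflexivity. The T□ schema □(□s → s) defines it.
Suppose □(□s→s) is valid. Take Rxy and set V(s)={w : Ryw}. Then at y, □s holds; since □(□s→s) at x, □s→s at y, so s at y, i.e. Ryy.

□(□s → s)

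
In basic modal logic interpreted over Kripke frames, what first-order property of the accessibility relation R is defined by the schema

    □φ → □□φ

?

Transitivity

Suppose □φ→□□φ is valid. Take Rxy, Ryz and set V(φ)={w : Rxw}. Then □φ at x, so □□φ at x, so □φ at y, so φ at z, i.e. Rxz.
The converse is a direct semantic check.
So the correspondent is transitivity.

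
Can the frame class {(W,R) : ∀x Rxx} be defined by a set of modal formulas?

This is a Sahlqvist condition; the T axiom □q → q defines it.
Suppose □q→q is valid. At any x set V(q)={w : Rxw}. Then □q holds at x, so q holds at x, i.e. Rxx.

Yes — defined by □q → q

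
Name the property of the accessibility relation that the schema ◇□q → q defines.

Replacing q by ¬q and contraposing gives the equivalent schema q → □◇q.
Suppose q→□◇q is valid. Take Rxy and set V(q)={x}. Then q at x, so □◇q at x, so ◇q at y, so some z with Ryz has q; z=x, i.e. Ryx.
Conversely, any frame satisfying ∀x ∀y (Rxy → Ryx) validates the schema.
So the correspondent is symmetry.

symmetry: ∀x ∀y (Rxy → Ryx)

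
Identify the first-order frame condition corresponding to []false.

This is the Ver axiom.
Its frame correspondent is emptiness of R — forall x forall y ~Rxy.

emptiness of R: forall x forall y ~Rxy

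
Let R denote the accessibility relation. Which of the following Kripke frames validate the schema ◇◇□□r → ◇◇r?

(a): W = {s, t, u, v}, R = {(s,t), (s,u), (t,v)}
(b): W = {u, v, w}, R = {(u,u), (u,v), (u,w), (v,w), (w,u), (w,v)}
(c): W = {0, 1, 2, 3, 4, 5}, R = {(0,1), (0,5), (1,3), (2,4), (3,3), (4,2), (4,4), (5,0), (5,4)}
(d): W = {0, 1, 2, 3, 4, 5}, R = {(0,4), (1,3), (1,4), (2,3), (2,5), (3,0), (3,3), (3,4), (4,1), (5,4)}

(b)

Frame correspondent (Sahlqvist): ∀x ∀y (xR²y → ∃w (yR²w ∧ xR²w)) — i.e. a generalized confluence (Geach) condition.
(a): fails — sR²v but no w with vR²w and sR²w.
(b): satisfies the condition.
(c): fails — 5R²1 but no w with 1R²w and 5R²w.
(d): fails — 2R²0 but no w with 0R²w and 2R²w.
Valid on: (b).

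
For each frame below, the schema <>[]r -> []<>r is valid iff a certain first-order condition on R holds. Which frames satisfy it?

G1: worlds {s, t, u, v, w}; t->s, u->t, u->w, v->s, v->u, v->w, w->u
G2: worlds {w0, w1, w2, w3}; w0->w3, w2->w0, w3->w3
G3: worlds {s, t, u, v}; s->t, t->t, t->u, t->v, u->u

The schema corresponds to convergence: forall x forall y forall z (Rxy & Rxz -> exists w (Ryw & Rzw)).
G1: fails — Rts and Rts but s and s have no common successor.
G2: ✓.
G3: fails — Rtv and Rtv but v and v have no common successor.

G2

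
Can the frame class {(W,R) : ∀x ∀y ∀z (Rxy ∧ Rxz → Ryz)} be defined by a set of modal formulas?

Yes — defined by ◇p → □◇p

Yes: it is the Euclidean property, defined by the 5 schema ◇p → □◇p.
Suppose ◇p→□◇p is valid. Take Rxy, Rxz and set V(p)={y}. Then ◇p at x, so □◇p at x, so ◇p at z, so some w with Rzw has p; w=y, i.e. Rzy. By symmetry of the argument, Ryz.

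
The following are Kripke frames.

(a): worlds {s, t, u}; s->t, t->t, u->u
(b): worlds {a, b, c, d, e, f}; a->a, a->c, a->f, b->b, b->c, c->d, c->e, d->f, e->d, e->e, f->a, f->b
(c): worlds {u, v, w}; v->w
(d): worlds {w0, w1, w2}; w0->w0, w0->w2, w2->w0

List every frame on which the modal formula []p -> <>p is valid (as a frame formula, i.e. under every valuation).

The schema corresponds to seriality: forall x exists y Rxy.
(a): satisfies the condition.
(b): satisfies the condition.
(c): fails — world u has no successor.
(d): fails — world w1 has no successor.
Valid on: (a), (b).

(a), (b)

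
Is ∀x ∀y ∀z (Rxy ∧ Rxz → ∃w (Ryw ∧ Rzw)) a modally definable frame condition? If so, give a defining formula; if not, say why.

Definable; ◇□p → □◇p defines it

The condition is convergence. A defining modal formula is ◇□p → □◇p.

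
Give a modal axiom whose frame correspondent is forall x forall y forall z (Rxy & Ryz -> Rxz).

A defining formula is □s → □□s (the 4 axiom).
Suppose □s→□□s is valid. Take Rxy, Ryz and set V(s)={w : Rxw}. Then □s at x, so □□s at x, so □s at y, so s at z, i.e. Rxz.

□s → □□s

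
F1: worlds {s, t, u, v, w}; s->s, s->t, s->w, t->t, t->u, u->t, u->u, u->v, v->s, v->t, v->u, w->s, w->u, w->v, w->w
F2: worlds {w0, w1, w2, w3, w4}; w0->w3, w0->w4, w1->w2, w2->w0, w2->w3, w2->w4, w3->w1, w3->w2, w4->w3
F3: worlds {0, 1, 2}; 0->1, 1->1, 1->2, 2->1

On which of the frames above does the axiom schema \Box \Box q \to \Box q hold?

The schema corresponds to density: \forall x \forall y (Rxy \to \exists z (Rxz \wedge Rzy)).
F1: ✓.
F2: fails — Rw1w2 but no z with Rw1z and Rzw2.
F3: ✓.
Valid on: F1, F3.

F1, F3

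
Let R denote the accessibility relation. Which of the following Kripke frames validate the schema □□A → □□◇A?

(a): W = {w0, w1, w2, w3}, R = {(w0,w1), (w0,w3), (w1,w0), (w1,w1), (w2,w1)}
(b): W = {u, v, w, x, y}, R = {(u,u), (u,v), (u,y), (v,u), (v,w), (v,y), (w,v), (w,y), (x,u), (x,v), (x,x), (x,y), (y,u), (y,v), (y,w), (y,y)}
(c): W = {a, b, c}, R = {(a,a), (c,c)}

(b), (c)

This is the axiom for a generalized confluence (Geach) condition; its first-order frame correspondent is ∀x ∀z (xR²z → ∃w (xR²w ∧ zRw)).
(a): fails — w1R²w3 but no w with w1R²w and w3Rw.
(b): satisfies the condition.
(c): satisfies the condition.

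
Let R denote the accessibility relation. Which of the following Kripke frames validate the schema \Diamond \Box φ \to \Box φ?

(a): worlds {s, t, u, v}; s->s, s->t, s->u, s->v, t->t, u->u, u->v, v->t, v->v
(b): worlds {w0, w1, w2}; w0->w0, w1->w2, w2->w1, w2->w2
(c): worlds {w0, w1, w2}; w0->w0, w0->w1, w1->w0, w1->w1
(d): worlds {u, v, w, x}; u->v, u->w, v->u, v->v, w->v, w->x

The schema corresponds to the Euclidean property: \forall x \forall y \forall z (Rxy \wedge Rxz \to Ryz).
(a): fails — Rsv and Rsu but not Rvu.
(b): fails — Rw2w1 and Rw2w1 but not Rw1w1.
(c): satisfies the condition.
(d): fails — Ruv and Ruw but not Rvw.

(c)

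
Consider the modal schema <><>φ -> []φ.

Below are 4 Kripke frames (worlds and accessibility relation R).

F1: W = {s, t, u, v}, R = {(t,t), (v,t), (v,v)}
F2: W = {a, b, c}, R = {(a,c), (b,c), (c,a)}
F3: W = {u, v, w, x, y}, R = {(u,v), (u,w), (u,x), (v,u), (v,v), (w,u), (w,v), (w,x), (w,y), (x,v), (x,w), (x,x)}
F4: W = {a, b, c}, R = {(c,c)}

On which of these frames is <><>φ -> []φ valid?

F4

The schema corresponds to a generalized confluence (Geach) condition: forall x forall y forall z ((x R^2 y & xRz) -> exists w (y = w & z = w)).
F1: fails — vR²t, vRv but t ≠ v.
F2: fails — aR²a, aRc but a ≠ c.
F3: fails — uR²u, uRv but u ≠ v.
F4: condition met.
Valid on: F4.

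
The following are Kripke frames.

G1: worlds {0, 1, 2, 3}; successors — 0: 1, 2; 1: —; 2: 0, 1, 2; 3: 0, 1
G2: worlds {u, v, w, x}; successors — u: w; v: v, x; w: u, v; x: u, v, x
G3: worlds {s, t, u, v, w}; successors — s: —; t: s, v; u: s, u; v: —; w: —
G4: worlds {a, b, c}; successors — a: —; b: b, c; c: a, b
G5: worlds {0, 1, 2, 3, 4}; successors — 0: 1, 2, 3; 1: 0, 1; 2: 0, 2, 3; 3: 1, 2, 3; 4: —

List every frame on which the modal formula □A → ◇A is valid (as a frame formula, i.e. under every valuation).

The schema corresponds to seriality: ∀x ∃y Rxy.
G1: fails — world 1 has no successor.
G2: condition met.
G3: fails — world s has no successor.
G4: fails — world a has no successor.
G5: fails — world 4 has no successor.

G2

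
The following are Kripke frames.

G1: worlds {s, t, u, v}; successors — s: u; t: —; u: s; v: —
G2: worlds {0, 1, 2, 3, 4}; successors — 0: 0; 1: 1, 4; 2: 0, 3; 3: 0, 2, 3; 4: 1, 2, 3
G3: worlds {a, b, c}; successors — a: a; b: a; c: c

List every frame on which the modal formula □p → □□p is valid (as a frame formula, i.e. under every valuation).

G3

Frame correspondent (Sahlqvist): ∀x ∀y ∀z (Rxy ∧ Ryz → Rxz) — i.e. transitivity.
G1: fails — Rsu and Rus but not Rss.
G2: fails — R43 and R30 but not R40.
G3: satisfies the condition.
Valid on: G3.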